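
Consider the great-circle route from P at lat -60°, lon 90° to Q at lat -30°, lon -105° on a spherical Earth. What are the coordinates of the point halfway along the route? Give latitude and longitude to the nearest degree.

From cos δ = sin φ₁ sin φ₂ + cos φ₁ cos φ₂ cos Δλ, the central angle is δ ≈ 1.556 rad (89.2°).
Interpolate at f = 1/2 with slerp weights a = sin((1−f)δ)/sin δ ≈ 0.702, b = sin(fδ)/sin δ ≈ 0.702.
p = a·p₁ + b·p₂ ≈ (-0.157, -0.236, -0.959); φ = arcsin(p_z) ≈ -73.51°, λ = atan2(p_y, p_x) ≈ -123.67°.

≈ lat -74°, lon -124°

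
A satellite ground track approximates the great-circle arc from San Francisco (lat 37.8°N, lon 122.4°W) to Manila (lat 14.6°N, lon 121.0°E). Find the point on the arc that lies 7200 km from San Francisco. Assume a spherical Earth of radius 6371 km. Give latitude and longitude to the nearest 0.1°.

≈ lat 36.8°N, lon 153.0°E

Write both endpoints as unit vectors p₁, p₂ with components (cos φ cos λ, cos φ sin λ, sin φ).
The central angle between the endpoints is δ = arccos(p₁·p₂) ≈ 1.760 rad (100.8°). The total great-circle distance is δ·R ≈ 1.760 × 6371 ≈ 11212 km, so the target fraction is f = 7200/11212 ≈ 0.642.
Interpolate at f ≈ 0.642 with slerp weights a = sin((1−f)δ)/sin δ ≈ 0.600, b = sin(fδ)/sin δ ≈ 0.921.
p = a·p₁ + b·p₂ ≈ (-0.713, 0.364, 0.600); φ = arcsin(p_z) ≈ 36.84°, λ = atan2(p_y, p_x) ≈ 152.96°.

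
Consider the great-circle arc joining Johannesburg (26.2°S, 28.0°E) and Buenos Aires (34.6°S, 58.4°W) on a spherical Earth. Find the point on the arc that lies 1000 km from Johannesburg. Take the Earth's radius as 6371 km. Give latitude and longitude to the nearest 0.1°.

Convert each endpoint to a unit vector on the sphere (x = cos φ cos λ, y = cos φ sin λ, z = sin φ).
The central angle between the endpoints is δ = arccos(p₁·p₂) ≈ 1.269 rad (72.7°). The total great-circle distance is δ·R ≈ 1.269 × 6371 ≈ 8086 km, so the target fraction is f = 1000/8086 ≈ 0.124.
Interpolate at f ≈ 0.124 with slerp weights a = sin((1−f)δ)/sin δ ≈ 0.939, b = sin(fδ)/sin δ ≈ 0.164.
p = a·p₁ + b·p₂ ≈ (0.815, 0.281, -0.508); φ = arcsin(p_z) ≈ -30.50°, λ = atan2(p_y, p_x) ≈ 19.02°.

≈ (30.5°S, 19.0°E)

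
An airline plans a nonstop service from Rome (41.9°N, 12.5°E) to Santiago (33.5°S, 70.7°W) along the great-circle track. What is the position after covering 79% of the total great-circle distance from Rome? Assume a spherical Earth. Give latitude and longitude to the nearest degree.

The haversine formula gives a central angle δ ≈ 1.870 rad (107.2°) between the endpoints.
Interpolate at f = 0.79 with slerp weights a = sin((1−f)δ)/sin δ ≈ 0.401, b = sin(fδ)/sin δ ≈ 1.042.
p = a·p₁ + b·p₂ ≈ (0.578, -0.756, -0.308); φ = arcsin(p_z) ≈ -17.92°, λ = atan2(p_y, p_x) ≈ -52.57°.

≈ 18°S, 53°W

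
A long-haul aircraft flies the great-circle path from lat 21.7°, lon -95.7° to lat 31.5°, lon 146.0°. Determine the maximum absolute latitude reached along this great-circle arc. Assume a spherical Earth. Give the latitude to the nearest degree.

≈ 45°

The great circle lies in the plane with unit normal n̂ = (p₁ × p₂)/|p₁ × p₂|.
Here n̂_z ≈ -0.709; the vertex latitude is φ_max = arccos|n̂_z| ≈ 44.8°.
Check via Clairaut: cos φ_max = |cos φ₁| · sin C = cos(21.7°)·sin(49.8°) ≈ 0.709, again giving ≈ 44.8°.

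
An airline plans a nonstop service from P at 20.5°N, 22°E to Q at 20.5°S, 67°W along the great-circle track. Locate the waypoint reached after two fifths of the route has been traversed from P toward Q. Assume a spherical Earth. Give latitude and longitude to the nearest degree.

≈ 5°N, 14°W

Write both endpoints as unit vectors p₁, p₂ with components (cos φ cos λ, cos φ sin λ, sin φ).
The central angle between the endpoints is δ = arccos(p₁·p₂) ≈ 1.678 rad (96.2°).
Interpolate at f = 2/5 with slerp weights a = sin((1−f)δ)/sin δ ≈ 0.850, b = sin(fδ)/sin δ ≈ 0.626.
p = a·p₁ + b·p₂ ≈ (0.967, -0.241, 0.079); φ = arcsin(p_z) ≈ 4.51°, λ = atan2(p_y, p_x) ≈ -14.00°.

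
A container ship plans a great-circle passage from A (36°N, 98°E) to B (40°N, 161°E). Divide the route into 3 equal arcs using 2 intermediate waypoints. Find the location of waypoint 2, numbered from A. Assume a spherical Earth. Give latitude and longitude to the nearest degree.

≈ (43°N, 140°E)

Write both endpoints as unit vectors p₁, p₂ with components (cos φ cos λ, cos φ sin λ, sin φ).
The central angle between the endpoints is δ = arccos(p₁·p₂) ≈ 0.851 rad (48.8°).
Interpolate at f = 2/3 with slerp weights a = sin((1−f)δ)/sin δ ≈ 0.372, b = sin(fδ)/sin δ ≈ 0.715.
p = a·p₁ + b·p₂ ≈ (-0.560, 0.476, 0.678); φ = arcsin(p_z) ≈ 42.70°, λ = atan2(p_y, p_x) ≈ 139.59°.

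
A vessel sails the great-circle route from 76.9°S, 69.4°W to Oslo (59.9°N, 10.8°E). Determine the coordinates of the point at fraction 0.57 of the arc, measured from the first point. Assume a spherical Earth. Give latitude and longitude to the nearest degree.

Write both endpoints as unit vectors p₁, p₂ with components (cos φ cos λ, cos φ sin λ, sin φ).
The central angle between the endpoints is δ = arccos(p₁·p₂) ≈ 2.538 rad (145.4°).
Interpolate at f = 0.57 with slerp weights a = sin((1−f)δ)/sin δ ≈ 1.563, b = sin(fδ)/sin δ ≈ 1.748.
p = a·p₁ + b·p₂ ≈ (0.986, -0.167, -0.010); φ = arcsin(p_z) ≈ -0.57°, λ = atan2(p_y, p_x) ≈ -9.63°.

≈ 1°S, 10°W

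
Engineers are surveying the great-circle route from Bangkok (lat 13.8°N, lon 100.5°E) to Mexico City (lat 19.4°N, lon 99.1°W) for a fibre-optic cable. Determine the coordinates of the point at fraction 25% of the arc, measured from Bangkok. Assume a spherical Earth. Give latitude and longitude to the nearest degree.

The haversine formula gives a central angle δ ≈ 2.471 rad (141.6°) between the endpoints.
Interpolate at f = 0.25 with slerp weights a = sin((1−f)δ)/sin δ ≈ 1.546, b = sin(fδ)/sin δ ≈ 0.933.
p = a·p₁ + b·p₂ ≈ (-0.413, 0.608, 0.679); φ = arcsin(p_z) ≈ 42.73°, λ = atan2(p_y, p_x) ≈ 124.18°.

≈ lat 43°N, lon 124°E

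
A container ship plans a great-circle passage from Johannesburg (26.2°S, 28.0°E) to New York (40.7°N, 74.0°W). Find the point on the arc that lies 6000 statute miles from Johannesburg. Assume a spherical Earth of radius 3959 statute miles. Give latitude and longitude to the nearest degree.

≈ 29°N, 42°W

Write both endpoints as unit vectors p₁, p₂ with components (cos φ cos λ, cos φ sin λ, sin φ).
The central angle between the endpoints is δ = arccos(p₁·p₂) ≈ 2.015 rad (115.4°). The total great-circle distance is δ·R ≈ 2.015 × 3959 ≈ 7976 mi, so the target fraction is f = 6000/7976 ≈ 0.752.
Interpolate at f ≈ 0.752 with slerp weights a = sin((1−f)δ)/sin δ ≈ 0.530, b = sin(fδ)/sin δ ≈ 1.106.
p = a·p₁ + b·p₂ ≈ (0.651, -0.582, 0.487); φ = arcsin(p_z) ≈ 29.14°, λ = atan2(p_y, p_x) ≈ -41.83°.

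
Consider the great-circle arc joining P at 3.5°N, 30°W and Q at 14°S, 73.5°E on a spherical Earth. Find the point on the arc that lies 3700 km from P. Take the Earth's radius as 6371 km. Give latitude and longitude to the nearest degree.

≈ 4°S, 2°E

Convert each endpoint to a unit vector on the sphere (x = cos φ cos λ, y = cos φ sin λ, z = sin φ).
The central angle between the endpoints is δ = arccos(p₁·p₂) ≈ 1.814 rad (103.9°). The total great-circle distance is δ·R ≈ 1.814 × 6371 ≈ 11557 km, so the target fraction is f = 3700/11557 ≈ 0.320.
Interpolate at f ≈ 0.320 with slerp weights a = sin((1−f)δ)/sin δ ≈ 0.972, b = sin(fδ)/sin δ ≈ 0.565.
p = a·p₁ + b·p₂ ≈ (0.996, 0.041, -0.077); φ = arcsin(p_z) ≈ -4.44°, λ = atan2(p_y, p_x) ≈ 2.34°.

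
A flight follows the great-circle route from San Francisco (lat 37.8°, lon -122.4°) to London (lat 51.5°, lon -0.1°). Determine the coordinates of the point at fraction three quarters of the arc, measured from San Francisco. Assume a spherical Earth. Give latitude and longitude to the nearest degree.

≈ lat 63°, lon -30°

Convert each endpoint to a unit vector on the sphere (x = cos φ cos λ, y = cos φ sin λ, z = sin φ).
The central angle between the endpoints is δ = arccos(p₁·p₂) ≈ 1.352 rad (77.5°).
Interpolate at f = 3/4 with slerp weights a = sin((1−f)δ)/sin δ ≈ 0.340, b = sin(fδ)/sin δ ≈ 0.870.
p = a·p₁ + b·p₂ ≈ (0.398, -0.228, 0.889); φ = arcsin(p_z) ≈ 62.73°, λ = atan2(p_y, p_x) ≈ -29.79°.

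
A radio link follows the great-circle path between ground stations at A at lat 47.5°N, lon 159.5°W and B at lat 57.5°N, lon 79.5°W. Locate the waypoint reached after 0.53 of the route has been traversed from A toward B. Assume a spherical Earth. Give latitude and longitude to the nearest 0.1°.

≈ lat 59.8°N, lon 122.3°W

From cos δ = sin φ₁ sin φ₂ + cos φ₁ cos φ₂ cos Δλ, the central angle is δ ≈ 0.816 rad (46.8°).
Interpolate at f = 0.53 with slerp weights a = sin((1−f)δ)/sin δ ≈ 0.514, b = sin(fδ)/sin δ ≈ 0.575.
p = a·p₁ + b·p₂ ≈ (-0.269, -0.426, 0.864); φ = arcsin(p_z) ≈ 59.78°, λ = atan2(p_y, p_x) ≈ -122.27°.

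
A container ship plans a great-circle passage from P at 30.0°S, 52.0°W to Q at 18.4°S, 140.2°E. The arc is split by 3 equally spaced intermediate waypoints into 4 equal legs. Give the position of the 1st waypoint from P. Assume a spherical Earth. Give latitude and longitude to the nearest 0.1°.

≈ 60.6°S, 68.7°W

Write both endpoints as unit vectors p₁, p₂ with components (cos φ cos λ, cos φ sin λ, sin φ).
The central angle between the endpoints is δ = arccos(p₁·p₂) ≈ 2.272 rad (130.2°).
Interpolate at f = 1/4 with slerp weights a = sin((1−f)δ)/sin δ ≈ 1.297, b = sin(fδ)/sin δ ≈ 0.704.
p = a·p₁ + b·p₂ ≈ (0.178, -0.458, -0.871); φ = arcsin(p_z) ≈ -60.58°, λ = atan2(p_y, p_x) ≈ -68.71°.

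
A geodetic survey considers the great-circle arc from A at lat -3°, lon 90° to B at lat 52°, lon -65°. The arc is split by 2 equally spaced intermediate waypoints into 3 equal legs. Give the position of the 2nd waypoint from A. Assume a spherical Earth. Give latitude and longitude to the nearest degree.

Write both endpoints as unit vectors p₁, p₂ with components (cos φ cos λ, cos φ sin λ, sin φ).
The central angle between the endpoints is δ = arccos(p₁·p₂) ≈ 2.212 rad (126.8°).
Interpolate at f = 2/3 with slerp weights a = sin((1−f)δ)/sin δ ≈ 0.839, b = sin(fδ)/sin δ ≈ 1.242.
p = a·p₁ + b·p₂ ≈ (0.323, 0.145, 0.935); φ = arcsin(p_z) ≈ 69.25°, λ = atan2(p_y, p_x) ≈ 24.14°.

≈ lat 69°, lon 24°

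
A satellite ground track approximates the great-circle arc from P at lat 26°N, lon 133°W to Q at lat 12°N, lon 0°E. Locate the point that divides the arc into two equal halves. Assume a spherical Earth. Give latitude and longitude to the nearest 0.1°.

≈ lat 40.7°N, lon 60.9°W

From cos δ = sin φ₁ sin φ₂ + cos φ₁ cos φ₂ cos Δλ, the central angle is δ ≈ 2.104 rad (120.6°).
Interpolate at f = 1/2 with slerp weights a = sin((1−f)δ)/sin δ ≈ 1.009, b = sin(fδ)/sin δ ≈ 1.009.
p = a·p₁ + b·p₂ ≈ (0.368, -0.663, 0.652); φ = arcsin(p_z) ≈ 40.68°, λ = atan2(p_y, p_x) ≈ -60.95°.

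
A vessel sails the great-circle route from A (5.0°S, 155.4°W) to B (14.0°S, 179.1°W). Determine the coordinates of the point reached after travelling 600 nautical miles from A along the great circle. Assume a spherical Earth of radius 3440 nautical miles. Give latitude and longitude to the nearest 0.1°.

Write both endpoints as unit vectors p₁, p₂ with components (cos φ cos λ, cos φ sin λ, sin φ).
The central angle between the endpoints is δ = arccos(p₁·p₂) ≈ 0.437 rad (25.0°). The total great-circle distance is δ·R ≈ 0.437 × 3440 ≈ 1502 nmi, so the target fraction is f = 600/1502 ≈ 0.399.
Interpolate at f ≈ 0.399 with slerp weights a = sin((1−f)δ)/sin δ ≈ 0.613, b = sin(fδ)/sin δ ≈ 0.410.
p = a·p₁ + b·p₂ ≈ (-0.953, -0.260, -0.153); φ = arcsin(p_z) ≈ -8.78°, λ = atan2(p_y, p_x) ≈ -164.72°.

≈ (8.8°S, 164.7°W)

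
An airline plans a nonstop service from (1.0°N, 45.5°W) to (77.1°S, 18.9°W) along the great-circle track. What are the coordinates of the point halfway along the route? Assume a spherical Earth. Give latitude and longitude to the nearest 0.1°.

The haversine formula gives a central angle δ ≈ 1.387 rad (79.5°) between the endpoints.
Interpolate at f = 1/2 with slerp weights a = sin((1−f)δ)/sin δ ≈ 0.650, b = sin(fδ)/sin δ ≈ 0.650.
p = a·p₁ + b·p₂ ≈ (0.593, -0.511, -0.622); φ = arcsin(p_z) ≈ -38.50°, λ = atan2(p_y, p_x) ≈ -40.74°.

≈ (38.5°S, 40.7°W)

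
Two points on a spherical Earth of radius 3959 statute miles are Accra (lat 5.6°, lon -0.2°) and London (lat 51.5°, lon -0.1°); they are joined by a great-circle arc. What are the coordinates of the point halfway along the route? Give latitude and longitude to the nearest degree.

Convert each endpoint to a unit vector on the sphere (x = cos φ cos λ, y = cos φ sin λ, z = sin φ).
The central angle between the endpoints is δ = arccos(p₁·p₂) ≈ 0.801 rad (45.9°).
Interpolate at f = 1/2 with slerp weights a = sin((1−f)δ)/sin δ ≈ 0.543, b = sin(fδ)/sin δ ≈ 0.543.
p = a·p₁ + b·p₂ ≈ (0.878, -0.002, 0.478); φ = arcsin(p_z) ≈ 28.55°, λ = atan2(p_y, p_x) ≈ -0.16°.

≈ lat 29°, lon 0°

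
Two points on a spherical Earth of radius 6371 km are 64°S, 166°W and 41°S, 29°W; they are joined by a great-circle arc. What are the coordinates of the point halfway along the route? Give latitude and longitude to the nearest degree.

≈ 71°S, 64°W

Write both endpoints as unit vectors p₁, p₂ with components (cos φ cos λ, cos φ sin λ, sin φ).
The central angle between the endpoints is δ = arccos(p₁·p₂) ≈ 1.216 rad (69.7°).
Interpolate at f = 1/2 with slerp weights a = sin((1−f)δ)/sin δ ≈ 0.609, b = sin(fδ)/sin δ ≈ 0.609.
p = a·p₁ + b·p₂ ≈ (0.143, -0.287, -0.947); φ = arcsin(p_z) ≈ -71.27°, λ = atan2(p_y, p_x) ≈ -63.56°.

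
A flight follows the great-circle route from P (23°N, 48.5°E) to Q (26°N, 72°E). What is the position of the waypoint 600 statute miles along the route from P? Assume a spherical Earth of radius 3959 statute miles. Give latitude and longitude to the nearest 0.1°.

Convert each endpoint to a unit vector on the sphere (x = cos φ cos λ, y = cos φ sin λ, z = sin φ).
The central angle between the endpoints is δ = arccos(p₁·p₂) ≈ 0.376 rad (21.6°). The total great-circle distance is δ·R ≈ 0.376 × 3959 ≈ 1490 mi, so the target fraction is f = 600/1490 ≈ 0.403.
Interpolate at f ≈ 0.403 with slerp weights a = sin((1−f)δ)/sin δ ≈ 0.607, b = sin(fδ)/sin δ ≈ 0.411.
p = a·p₁ + b·p₂ ≈ (0.484, 0.769, 0.417); φ = arcsin(p_z) ≈ 24.65°, λ = atan2(p_y, p_x) ≈ 57.82°.

≈ (24.6°N, 57.8°E)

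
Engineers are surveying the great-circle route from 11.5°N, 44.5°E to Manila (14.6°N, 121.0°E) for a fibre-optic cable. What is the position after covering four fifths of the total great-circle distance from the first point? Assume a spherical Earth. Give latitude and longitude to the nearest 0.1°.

Convert each endpoint to a unit vector on the sphere (x = cos φ cos λ, y = cos φ sin λ, z = sin φ).
The central angle between the endpoints is δ = arccos(p₁·p₂) ≈ 1.296 rad (74.2°).
Interpolate at f = 4/5 with slerp weights a = sin((1−f)δ)/sin δ ≈ 0.266, b = sin(fδ)/sin δ ≈ 0.894.
p = a·p₁ + b·p₂ ≈ (-0.260, 0.925, 0.279); φ = arcsin(p_z) ≈ 16.17°, λ = atan2(p_y, p_x) ≈ 105.68°.

≈ 16.2°N, 105.7°E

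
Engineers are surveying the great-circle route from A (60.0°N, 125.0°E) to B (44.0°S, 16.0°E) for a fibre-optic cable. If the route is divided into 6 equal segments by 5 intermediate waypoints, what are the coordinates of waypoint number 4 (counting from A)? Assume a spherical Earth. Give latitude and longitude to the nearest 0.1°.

≈ (6.5°S, 45.1°E)

Write both endpoints as unit vectors p₁, p₂ with components (cos φ cos λ, cos φ sin λ, sin φ).
The central angle between the endpoints is δ = arccos(p₁·p₂) ≈ 2.373 rad (135.9°).
Interpolate at f = 4/6 with slerp weights a = sin((1−f)δ)/sin δ ≈ 1.023, b = sin(fδ)/sin δ ≈ 1.438.
p = a·p₁ + b·p₂ ≈ (0.701, 0.704, -0.113); φ = arcsin(p_z) ≈ -6.51°, λ = atan2(p_y, p_x) ≈ 45.11°.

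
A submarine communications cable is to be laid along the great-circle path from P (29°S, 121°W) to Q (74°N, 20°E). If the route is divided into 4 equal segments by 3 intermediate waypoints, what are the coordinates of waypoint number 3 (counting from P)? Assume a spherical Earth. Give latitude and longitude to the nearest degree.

≈ (66°N, 88°W)

Convert each endpoint to a unit vector on the sphere (x = cos φ cos λ, y = cos φ sin λ, z = sin φ).
The central angle between the endpoints is δ = arccos(p₁·p₂) ≈ 2.283 rad (130.8°).
Interpolate at f = 3/4 with slerp weights a = sin((1−f)δ)/sin δ ≈ 0.714, b = sin(fδ)/sin δ ≈ 1.308.
p = a·p₁ + b·p₂ ≈ (0.017, -0.412, 0.911); φ = arcsin(p_z) ≈ 65.67°, λ = atan2(p_y, p_x) ≈ -87.60°.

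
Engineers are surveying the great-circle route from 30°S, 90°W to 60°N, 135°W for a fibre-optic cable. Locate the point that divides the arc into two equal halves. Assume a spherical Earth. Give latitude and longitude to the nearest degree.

From cos δ = sin φ₁ sin φ₂ + cos φ₁ cos φ₂ cos Δλ, the central angle is δ ≈ 1.698 rad (97.3°).
Interpolate at f = 1/2 with slerp weights a = sin((1−f)δ)/sin δ ≈ 0.757, b = sin(fδ)/sin δ ≈ 0.757.
p = a·p₁ + b·p₂ ≈ (-0.268, -0.923, 0.277); φ = arcsin(p_z) ≈ 16.08°, λ = atan2(p_y, p_x) ≈ -106.17°.

≈ 16°N, 106°W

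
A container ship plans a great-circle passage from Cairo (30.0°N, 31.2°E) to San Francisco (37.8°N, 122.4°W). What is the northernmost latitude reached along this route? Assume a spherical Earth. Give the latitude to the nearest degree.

≈ 71°N

The great circle lies in the plane with unit normal n̂ = (p₁ × p₂)/|p₁ × p₂|.
Here n̂_z ≈ -0.320; the vertex latitude is φ_max = arccos|n̂_z| ≈ 71.4°.
Check via Clairaut: cos φ_max = |cos φ₁| · sin C = cos(30.0°)·sin(21.7°) ≈ 0.320, again giving ≈ 71.4°.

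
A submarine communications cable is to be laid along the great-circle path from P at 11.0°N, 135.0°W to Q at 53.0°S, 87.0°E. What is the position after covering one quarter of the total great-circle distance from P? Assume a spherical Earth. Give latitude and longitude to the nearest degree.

Write both endpoints as unit vectors p₁, p₂ with components (cos φ cos λ, cos φ sin λ, sin φ).
The central angle between the endpoints is δ = arccos(p₁·p₂) ≈ 2.204 rad (126.3°).
Interpolate at f = 1/4 with slerp weights a = sin((1−f)δ)/sin δ ≈ 1.236, b = sin(fδ)/sin δ ≈ 0.649.
p = a·p₁ + b·p₂ ≈ (-0.837, -0.468, -0.283); φ = arcsin(p_z) ≈ -16.42°, λ = atan2(p_y, p_x) ≈ -150.81°.

≈ 16°S, 151°W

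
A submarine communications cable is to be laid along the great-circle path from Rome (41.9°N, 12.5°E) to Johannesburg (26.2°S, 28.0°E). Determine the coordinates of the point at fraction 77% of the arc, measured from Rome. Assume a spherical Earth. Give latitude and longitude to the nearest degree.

≈ 11°S, 25°E

Write both endpoints as unit vectors p₁, p₂ with components (cos φ cos λ, cos φ sin λ, sin φ).
The central angle between the endpoints is δ = arccos(p₁·p₂) ≈ 1.215 rad (69.6°).
Interpolate at f = 0.77 with slerp weights a = sin((1−f)δ)/sin δ ≈ 0.294, b = sin(fδ)/sin δ ≈ 0.859.
p = a·p₁ + b·p₂ ≈ (0.894, 0.409, -0.183); φ = arcsin(p_z) ≈ -10.52°, λ = atan2(p_y, p_x) ≈ 24.59°.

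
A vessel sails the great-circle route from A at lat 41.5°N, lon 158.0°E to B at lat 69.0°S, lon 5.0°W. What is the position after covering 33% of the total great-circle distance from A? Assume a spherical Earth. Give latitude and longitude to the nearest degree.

From cos δ = sin φ₁ sin φ₂ + cos φ₁ cos φ₂ cos Δλ, the central angle is δ ≈ 2.637 rad (151.1°).
Interpolate at f = 0.33 with slerp weights a = sin((1−f)δ)/sin δ ≈ 2.028, b = sin(fδ)/sin δ ≈ 1.581.
p = a·p₁ + b·p₂ ≈ (-0.844, 0.520, -0.132); φ = arcsin(p_z) ≈ -7.57°, λ = atan2(p_y, p_x) ≈ 148.38°.

≈ lat 8°S, lon 148°E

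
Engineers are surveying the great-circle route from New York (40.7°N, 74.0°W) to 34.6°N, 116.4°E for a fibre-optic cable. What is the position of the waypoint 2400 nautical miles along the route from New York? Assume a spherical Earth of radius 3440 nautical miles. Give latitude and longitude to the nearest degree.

Convert each endpoint to a unit vector on the sphere (x = cos φ cos λ, y = cos φ sin λ, z = sin φ).
The central angle between the endpoints is δ = arccos(p₁·p₂) ≈ 1.817 rad (104.1°). The total great-circle distance is δ·R ≈ 1.817 × 3440 ≈ 6250 nmi, so the target fraction is f = 2400/6250 ≈ 0.384.
Interpolate at f ≈ 0.384 with slerp weights a = sin((1−f)δ)/sin δ ≈ 0.928, b = sin(fδ)/sin δ ≈ 0.662.
p = a·p₁ + b·p₂ ≈ (-0.049, -0.188, 0.981); φ = arcsin(p_z) ≈ 78.82°, λ = atan2(p_y, p_x) ≈ -104.51°.

≈ 79°N, 105°W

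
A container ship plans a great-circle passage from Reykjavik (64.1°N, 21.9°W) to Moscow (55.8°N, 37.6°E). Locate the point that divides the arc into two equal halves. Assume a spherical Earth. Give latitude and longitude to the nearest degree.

≈ (63°N, 12°E)

The haversine formula gives a central angle δ ≈ 0.518 rad (29.7°) between the endpoints.
Interpolate at f = 1/2 with slerp weights a = sin((1−f)δ)/sin δ ≈ 0.517, b = sin(fδ)/sin δ ≈ 0.517.
p = a·p₁ + b·p₂ ≈ (0.440, 0.093, 0.893); φ = arcsin(p_z) ≈ 63.27°, λ = atan2(p_y, p_x) ≈ 11.95°.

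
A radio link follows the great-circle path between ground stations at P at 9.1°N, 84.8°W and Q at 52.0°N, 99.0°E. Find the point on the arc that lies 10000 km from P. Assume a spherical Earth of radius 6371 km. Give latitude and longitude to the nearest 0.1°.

≈ 80.6°N, 111.7°E

Convert each endpoint to a unit vector on the sphere (x = cos φ cos λ, y = cos φ sin λ, z = sin φ).
The central angle between the endpoints is δ = arccos(p₁·p₂) ≈ 2.074 rad (118.8°). The total great-circle distance is δ·R ≈ 2.074 × 6371 ≈ 13211 km, so the target fraction is f = 10000/13211 ≈ 0.757.
Interpolate at f ≈ 0.757 with slerp weights a = sin((1−f)δ)/sin δ ≈ 0.551, b = sin(fδ)/sin δ ≈ 1.141.
p = a·p₁ + b·p₂ ≈ (-0.061, 0.152, 0.987); φ = arcsin(p_z) ≈ 80.58°, λ = atan2(p_y, p_x) ≈ 111.74°.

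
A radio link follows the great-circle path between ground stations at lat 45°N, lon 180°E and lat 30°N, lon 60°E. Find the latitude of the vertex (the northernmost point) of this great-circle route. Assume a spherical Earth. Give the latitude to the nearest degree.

≈ 58°N

The great circle lies in the plane with unit normal n̂ = (p₁ × p₂)/|p₁ × p₂|.
Here n̂_z ≈ -0.531; the vertex latitude is φ_max = arccos|n̂_z| ≈ 57.9°.
Check via Clairaut: cos φ_max = |cos φ₁| · sin C = cos(45.0°)·sin(48.7°) ≈ 0.531, again giving ≈ 57.9°.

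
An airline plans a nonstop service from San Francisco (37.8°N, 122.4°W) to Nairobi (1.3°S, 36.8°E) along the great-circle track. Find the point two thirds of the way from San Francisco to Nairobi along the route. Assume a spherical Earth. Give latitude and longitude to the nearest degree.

≈ 40°N, 13°E

Write both endpoints as unit vectors p₁, p₂ with components (cos φ cos λ, cos φ sin λ, sin φ).
The central angle between the endpoints is δ = arccos(p₁·p₂) ≈ 2.422 rad (138.8°).
Interpolate at f = 2/3 with slerp weights a = sin((1−f)δ)/sin δ ≈ 1.097, b = sin(fδ)/sin δ ≈ 1.517.
p = a·p₁ + b·p₂ ≈ (0.750, 0.176, 0.638); φ = arcsin(p_z) ≈ 39.63°, λ = atan2(p_y, p_x) ≈ 13.25°.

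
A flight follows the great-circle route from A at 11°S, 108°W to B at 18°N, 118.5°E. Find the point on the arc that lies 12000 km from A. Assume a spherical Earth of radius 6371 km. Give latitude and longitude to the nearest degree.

Write both endpoints as unit vectors p₁, p₂ with components (cos φ cos λ, cos φ sin λ, sin φ).
The central angle between the endpoints is δ = arccos(p₁·p₂) ≈ 2.348 rad (134.6°). The total great-circle distance is δ·R ≈ 2.348 × 6371 ≈ 14962 km, so the target fraction is f = 12000/14962 ≈ 0.802.
Interpolate at f ≈ 0.802 with slerp weights a = sin((1−f)δ)/sin δ ≈ 0.629, b = sin(fδ)/sin δ ≈ 1.335.
p = a·p₁ + b·p₂ ≈ (-0.797, 0.529, 0.293); φ = arcsin(p_z) ≈ 17.01°, λ = atan2(p_y, p_x) ≈ 146.44°.

≈ 17°N, 146°E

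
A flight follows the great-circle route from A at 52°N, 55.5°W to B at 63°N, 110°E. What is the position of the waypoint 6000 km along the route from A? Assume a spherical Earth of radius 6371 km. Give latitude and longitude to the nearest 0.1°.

Write both endpoints as unit vectors p₁, p₂ with components (cos φ cos λ, cos φ sin λ, sin φ).
The central angle between the endpoints is δ = arccos(p₁·p₂) ≈ 1.125 rad (64.4°). The total great-circle distance is δ·R ≈ 1.125 × 6371 ≈ 7165 km, so the target fraction is f = 6000/7165 ≈ 0.837.
Interpolate at f ≈ 0.837 with slerp weights a = sin((1−f)δ)/sin δ ≈ 0.202, b = sin(fδ)/sin δ ≈ 0.896.
p = a·p₁ + b·p₂ ≈ (-0.069, 0.280, 0.957); φ = arcsin(p_z) ≈ 73.23°, λ = atan2(p_y, p_x) ≈ 103.82°.

≈ 73.2°N, 103.8°E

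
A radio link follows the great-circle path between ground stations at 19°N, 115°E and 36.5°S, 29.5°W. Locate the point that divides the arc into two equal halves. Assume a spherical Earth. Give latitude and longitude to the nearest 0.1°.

≈ 26.1°S, 56.9°E

Write both endpoints as unit vectors p₁, p₂ with components (cos φ cos λ, cos φ sin λ, sin φ).
The central angle between the endpoints is δ = arccos(p₁·p₂) ≈ 2.519 rad (144.3°).
Interpolate at f = 1/2 with slerp weights a = sin((1−f)δ)/sin δ ≈ 1.633, b = sin(fδ)/sin δ ≈ 1.633.
p = a·p₁ + b·p₂ ≈ (0.490, 0.753, -0.440); φ = arcsin(p_z) ≈ -26.08°, λ = atan2(p_y, p_x) ≈ 56.95°.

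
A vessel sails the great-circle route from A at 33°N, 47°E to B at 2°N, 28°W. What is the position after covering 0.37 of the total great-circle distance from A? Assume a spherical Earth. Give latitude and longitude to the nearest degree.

Convert each endpoint to a unit vector on the sphere (x = cos φ cos λ, y = cos φ sin λ, z = sin φ).
The central angle between the endpoints is δ = arccos(p₁·p₂) ≈ 1.333 rad (76.4°).
Interpolate at f = 0.37 with slerp weights a = sin((1−f)δ)/sin δ ≈ 0.766, b = sin(fδ)/sin δ ≈ 0.487.
p = a·p₁ + b·p₂ ≈ (0.868, 0.241, 0.434); φ = arcsin(p_z) ≈ 25.73°, λ = atan2(p_y, p_x) ≈ 15.54°.

≈ 26°N, 16°E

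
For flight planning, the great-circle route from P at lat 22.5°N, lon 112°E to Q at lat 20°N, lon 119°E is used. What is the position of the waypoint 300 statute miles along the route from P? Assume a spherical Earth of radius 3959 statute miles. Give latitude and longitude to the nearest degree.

From cos δ = sin φ₁ sin φ₂ + cos φ₁ cos φ₂ cos Δλ, the central angle is δ ≈ 0.122 rad (7.0°). The total great-circle distance is δ·R ≈ 0.122 × 3959 ≈ 483 mi, so the target fraction is f = 300/483 ≈ 0.622.
Interpolate at f ≈ 0.622 with slerp weights a = sin((1−f)δ)/sin δ ≈ 0.379, b = sin(fδ)/sin δ ≈ 0.622.
p = a·p₁ + b·p₂ ≈ (-0.415, 0.836, 0.358); φ = arcsin(p_z) ≈ 20.98°, λ = atan2(p_y, p_x) ≈ 116.38°.

≈ lat 21°N, lon 116°E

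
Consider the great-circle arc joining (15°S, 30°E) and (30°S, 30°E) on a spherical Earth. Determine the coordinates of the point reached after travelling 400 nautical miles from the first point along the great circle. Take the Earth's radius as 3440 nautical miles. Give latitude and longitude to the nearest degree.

≈ (22°S, 30°E)

Write both endpoints as unit vectors p₁, p₂ with components (cos φ cos λ, cos φ sin λ, sin φ).
The central angle between the endpoints is δ = arccos(p₁·p₂) ≈ 0.262 rad (15.0°). The total great-circle distance is δ·R ≈ 0.262 × 3440 ≈ 901 nmi, so the target fraction is f = 400/901 ≈ 0.444.
Interpolate at f ≈ 0.444 with slerp weights a = sin((1−f)δ)/sin δ ≈ 0.560, b = sin(fδ)/sin δ ≈ 0.448.
p = a·p₁ + b·p₂ ≈ (0.805, 0.465, -0.369); φ = arcsin(p_z) ≈ -21.66°, λ = atan2(p_y, p_x) ≈ 30.00°.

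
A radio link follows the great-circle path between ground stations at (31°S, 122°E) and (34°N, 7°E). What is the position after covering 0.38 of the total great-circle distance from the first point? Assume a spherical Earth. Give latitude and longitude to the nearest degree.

≈ (6°S, 78°E)

Convert each endpoint to a unit vector on the sphere (x = cos φ cos λ, y = cos φ sin λ, z = sin φ).
The central angle between the endpoints is δ = arccos(p₁·p₂) ≈ 2.200 rad (126.0°).
Interpolate at f = 0.38 with slerp weights a = sin((1−f)δ)/sin δ ≈ 1.210, b = sin(fδ)/sin δ ≈ 0.918.
p = a·p₁ + b·p₂ ≈ (0.205, 0.972, -0.110); φ = arcsin(p_z) ≈ -6.33°, λ = atan2(p_y, p_x) ≈ 78.08°.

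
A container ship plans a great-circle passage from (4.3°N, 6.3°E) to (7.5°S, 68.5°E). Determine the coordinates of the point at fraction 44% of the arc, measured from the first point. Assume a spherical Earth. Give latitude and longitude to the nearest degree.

From cos δ = sin φ₁ sin φ₂ + cos φ₁ cos φ₂ cos Δλ, the central angle is δ ≈ 1.103 rad (63.2°).
Interpolate at f = 0.44 with slerp weights a = sin((1−f)δ)/sin δ ≈ 0.649, b = sin(fδ)/sin δ ≈ 0.523.
p = a·p₁ + b·p₂ ≈ (0.833, 0.553, -0.020); φ = arcsin(p_z) ≈ -1.12°, λ = atan2(p_y, p_x) ≈ 33.58°.

≈ (1°S, 34°E)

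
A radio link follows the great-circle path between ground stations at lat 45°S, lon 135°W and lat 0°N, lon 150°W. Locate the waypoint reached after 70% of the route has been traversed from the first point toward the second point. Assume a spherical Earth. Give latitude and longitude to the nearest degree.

≈ lat 14°S, lon 146°W

Convert each endpoint to a unit vector on the sphere (x = cos φ cos λ, y = cos φ sin λ, z = sin φ).
The central angle between the endpoints is δ = arccos(p₁·p₂) ≈ 0.819 rad (46.9°).
Interpolate at f = 0.70 with slerp weights a = sin((1−f)δ)/sin δ ≈ 0.333, b = sin(fδ)/sin δ ≈ 0.743.
p = a·p₁ + b·p₂ ≈ (-0.810, -0.538, -0.235); φ = arcsin(p_z) ≈ -13.62°, λ = atan2(p_y, p_x) ≈ -146.41°.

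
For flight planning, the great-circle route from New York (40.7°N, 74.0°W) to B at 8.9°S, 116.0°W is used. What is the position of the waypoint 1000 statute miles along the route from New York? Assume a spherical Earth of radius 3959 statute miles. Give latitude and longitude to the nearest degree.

From cos δ = sin φ₁ sin φ₂ + cos φ₁ cos φ₂ cos Δλ, the central angle is δ ≈ 1.098 rad (62.9°). The total great-circle distance is δ·R ≈ 1.098 × 3959 ≈ 4345 mi, so the target fraction is f = 1000/4345 ≈ 0.230.
Interpolate at f ≈ 0.230 with slerp weights a = sin((1−f)δ)/sin δ ≈ 0.840, b = sin(fδ)/sin δ ≈ 0.281.
p = a·p₁ + b·p₂ ≈ (0.054, -0.862, 0.505); φ = arcsin(p_z) ≈ 30.30°, λ = atan2(p_y, p_x) ≈ -86.41°.

≈ 30°N, 86°W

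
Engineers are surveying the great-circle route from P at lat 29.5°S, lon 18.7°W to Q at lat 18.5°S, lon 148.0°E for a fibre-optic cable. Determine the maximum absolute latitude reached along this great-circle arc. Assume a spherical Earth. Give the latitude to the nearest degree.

The great circle lies in the plane with unit normal n̂ = (p₁ × p₂)/|p₁ × p₂|.
Here n̂_z ≈ +0.249; the vertex latitude is φ_max = arccos|n̂_z| ≈ 75.6°.
Check via Clairaut: cos φ_max = |cos φ₁| · sin C = cos(29.5°)·sin(163.4°) ≈ 0.249, again giving ≈ 75.6°.

≈ 76°S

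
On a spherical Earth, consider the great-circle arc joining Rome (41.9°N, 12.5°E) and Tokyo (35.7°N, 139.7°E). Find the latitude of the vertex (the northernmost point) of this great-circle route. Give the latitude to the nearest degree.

The great circle lies in the plane with unit normal n̂ = (p₁ × p₂)/|p₁ × p₂|.
Here n̂_z ≈ +0.482; the vertex latitude is φ_max = arccos|n̂_z| ≈ 61.2°.
Check via Clairaut: cos φ_max = |cos φ₁| · sin C = cos(41.9°)·sin(40.3°) ≈ 0.482, again giving ≈ 61.2°.

≈ 61°N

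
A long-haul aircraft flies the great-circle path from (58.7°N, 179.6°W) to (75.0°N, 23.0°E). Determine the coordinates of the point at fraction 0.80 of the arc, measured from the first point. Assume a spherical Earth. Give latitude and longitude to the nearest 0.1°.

≈ (83.2°N, 45.1°E)

Write both endpoints as unit vectors p₁, p₂ with components (cos φ cos λ, cos φ sin λ, sin φ).
The central angle between the endpoints is δ = arccos(p₁·p₂) ≈ 0.794 rad (45.5°).
Interpolate at f = 0.80 with slerp weights a = sin((1−f)δ)/sin δ ≈ 0.222, b = sin(fδ)/sin δ ≈ 0.832.
p = a·p₁ + b·p₂ ≈ (0.083, 0.083, 0.993); φ = arcsin(p_z) ≈ 83.24°, λ = atan2(p_y, p_x) ≈ 45.11°.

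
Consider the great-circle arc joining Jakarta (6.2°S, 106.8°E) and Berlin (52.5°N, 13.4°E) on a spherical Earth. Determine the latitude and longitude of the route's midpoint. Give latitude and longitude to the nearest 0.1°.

≈ (31.1°N, 74.4°E)

The haversine formula gives a central angle δ ≈ 1.693 rad (97.0°) between the endpoints.
Interpolate at f = 1/2 with slerp weights a = sin((1−f)δ)/sin δ ≈ 0.754, b = sin(fδ)/sin δ ≈ 0.754.
p = a·p₁ + b·p₂ ≈ (0.230, 0.824, 0.517); φ = arcsin(p_z) ≈ 31.14°, λ = atan2(p_y, p_x) ≈ 74.41°.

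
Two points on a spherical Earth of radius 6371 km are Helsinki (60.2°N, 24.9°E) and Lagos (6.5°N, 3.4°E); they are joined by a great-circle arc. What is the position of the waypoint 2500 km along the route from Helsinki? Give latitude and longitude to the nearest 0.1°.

≈ (39.1°N, 12.4°E)

Write both endpoints as unit vectors p₁, p₂ with components (cos φ cos λ, cos φ sin λ, sin φ).
The central angle between the endpoints is δ = arccos(p₁·p₂) ≈ 0.979 rad (56.1°). The total great-circle distance is δ·R ≈ 0.979 × 6371 ≈ 6239 km, so the target fraction is f = 2500/6239 ≈ 0.401.
Interpolate at f ≈ 0.401 with slerp weights a = sin((1−f)δ)/sin δ ≈ 0.667, b = sin(fδ)/sin δ ≈ 0.461.
p = a·p₁ + b·p₂ ≈ (0.758, 0.167, 0.631); φ = arcsin(p_z) ≈ 39.13°, λ = atan2(p_y, p_x) ≈ 12.41°.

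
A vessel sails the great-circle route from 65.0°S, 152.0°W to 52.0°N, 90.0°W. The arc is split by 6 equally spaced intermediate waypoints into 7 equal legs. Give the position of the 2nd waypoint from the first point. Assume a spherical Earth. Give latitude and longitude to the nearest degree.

≈ 33°S, 124°W

Convert each endpoint to a unit vector on the sphere (x = cos φ cos λ, y = cos φ sin λ, z = sin φ).
The central angle between the endpoints is δ = arccos(p₁·p₂) ≈ 2.204 rad (126.3°).
Interpolate at f = 2/7 with slerp weights a = sin((1−f)δ)/sin δ ≈ 1.241, b = sin(fδ)/sin δ ≈ 0.731.
p = a·p₁ + b·p₂ ≈ (-0.463, -0.696, -0.549); φ = arcsin(p_z) ≈ -33.27°, λ = atan2(p_y, p_x) ≈ -123.63°.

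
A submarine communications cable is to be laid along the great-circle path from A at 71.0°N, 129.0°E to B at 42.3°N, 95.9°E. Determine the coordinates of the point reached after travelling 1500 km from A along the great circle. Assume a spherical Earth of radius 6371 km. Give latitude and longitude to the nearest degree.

Convert each endpoint to a unit vector on the sphere (x = cos φ cos λ, y = cos φ sin λ, z = sin φ).
The central angle between the endpoints is δ = arccos(p₁·p₂) ≈ 0.577 rad (33.1°). The total great-circle distance is δ·R ≈ 0.577 × 6371 ≈ 3676 km, so the target fraction is f = 1500/3676 ≈ 0.408.
Interpolate at f ≈ 0.408 with slerp weights a = sin((1−f)δ)/sin δ ≈ 0.614, b = sin(fδ)/sin δ ≈ 0.428.
p = a·p₁ + b·p₂ ≈ (-0.158, 0.470, 0.868); φ = arcsin(p_z) ≈ 60.27°, λ = atan2(p_y, p_x) ≈ 108.62°.

≈ 60°N, 109°E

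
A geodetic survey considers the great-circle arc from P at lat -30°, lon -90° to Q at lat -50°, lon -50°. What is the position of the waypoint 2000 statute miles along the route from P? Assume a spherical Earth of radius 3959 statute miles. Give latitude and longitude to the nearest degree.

≈ lat -47°, lon -60°

Write both endpoints as unit vectors p₁, p₂ with components (cos φ cos λ, cos φ sin λ, sin φ).
The central angle between the endpoints is δ = arccos(p₁·p₂) ≈ 0.628 rad (36.0°). The total great-circle distance is δ·R ≈ 0.628 × 3959 ≈ 2485 mi, so the target fraction is f = 2000/2485 ≈ 0.805.
Interpolate at f ≈ 0.805 with slerp weights a = sin((1−f)δ)/sin δ ≈ 0.208, b = sin(fδ)/sin δ ≈ 0.824.
p = a·p₁ + b·p₂ ≈ (0.341, -0.586, -0.735); φ = arcsin(p_z) ≈ -47.34°, λ = atan2(p_y, p_x) ≈ -59.83°.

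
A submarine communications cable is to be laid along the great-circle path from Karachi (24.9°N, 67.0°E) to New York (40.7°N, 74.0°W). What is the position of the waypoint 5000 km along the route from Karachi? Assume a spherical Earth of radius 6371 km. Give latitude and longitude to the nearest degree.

≈ (59°N, 25°E)

From cos δ = sin φ₁ sin φ₂ + cos φ₁ cos φ₂ cos Δλ, the central angle is δ ≈ 1.834 rad (105.1°). The total great-circle distance is δ·R ≈ 1.834 × 6371 ≈ 11682 km, so the target fraction is f = 5000/11682 ≈ 0.428.
Interpolate at f ≈ 0.428 with slerp weights a = sin((1−f)δ)/sin δ ≈ 0.898, b = sin(fδ)/sin δ ≈ 0.732.
p = a·p₁ + b·p₂ ≈ (0.471, 0.216, 0.855); φ = arcsin(p_z) ≈ 58.78°, λ = atan2(p_y, p_x) ≈ 24.65°.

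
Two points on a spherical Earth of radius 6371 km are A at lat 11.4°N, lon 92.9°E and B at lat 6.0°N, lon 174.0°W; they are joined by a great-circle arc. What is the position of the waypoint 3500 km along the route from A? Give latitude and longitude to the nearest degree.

From cos δ = sin φ₁ sin φ₂ + cos φ₁ cos φ₂ cos Δλ, the central angle is δ ≈ 1.603 rad (91.8°). The total great-circle distance is δ·R ≈ 1.603 × 6371 ≈ 10212 km, so the target fraction is f = 3500/10212 ≈ 0.343.
Interpolate at f ≈ 0.343 with slerp weights a = sin((1−f)δ)/sin δ ≈ 0.870, b = sin(fδ)/sin δ ≈ 0.522.
p = a·p₁ + b·p₂ ≈ (-0.560, 0.797, 0.226); φ = arcsin(p_z) ≈ 13.09°, λ = atan2(p_y, p_x) ≈ 125.08°.

≈ lat 13°N, lon 125°E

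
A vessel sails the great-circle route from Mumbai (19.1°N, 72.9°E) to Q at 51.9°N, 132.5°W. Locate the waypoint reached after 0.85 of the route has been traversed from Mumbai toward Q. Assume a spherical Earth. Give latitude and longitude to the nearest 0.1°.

≈ 65.5°N, 148.6°W

Write both endpoints as unit vectors p₁, p₂ with components (cos φ cos λ, cos φ sin λ, sin φ).
The central angle between the endpoints is δ = arccos(p₁·p₂) ≈ 1.843 rad (105.6°).
Interpolate at f = 0.85 with slerp weights a = sin((1−f)δ)/sin δ ≈ 0.283, b = sin(fδ)/sin δ ≈ 1.038.
p = a·p₁ + b·p₂ ≈ (-0.354, -0.216, 0.910); φ = arcsin(p_z) ≈ 65.48°, λ = atan2(p_y, p_x) ≈ -148.57°.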